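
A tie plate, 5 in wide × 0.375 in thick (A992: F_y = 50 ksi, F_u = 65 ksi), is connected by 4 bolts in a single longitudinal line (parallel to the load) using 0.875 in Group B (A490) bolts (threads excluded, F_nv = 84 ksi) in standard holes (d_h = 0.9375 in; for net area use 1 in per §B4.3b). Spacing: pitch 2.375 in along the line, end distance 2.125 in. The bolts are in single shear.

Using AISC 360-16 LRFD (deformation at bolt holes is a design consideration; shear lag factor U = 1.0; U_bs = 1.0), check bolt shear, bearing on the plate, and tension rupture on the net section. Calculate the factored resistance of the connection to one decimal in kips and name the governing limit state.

73.1 kips (net-section rupture governs)

Bolt shear: A_b = π(0.875)²/4 = 0.60132 in². φR_n = 0.75 × 84 × 0.60132 × 4 × 1 = 151.5 kips.
Bearing (0.375 in plate, F_u = 65 ksi): end bolts L_c = 2.125 − 0.9375/2 = 1.65625, R_n = min(1.2×1.65625×0.375×65, 2.4×0.875×0.375×65) = 48.445 kips/bolt; interior L_c = 2.375 − 0.9375 = 1.4375, R_n = 42.047 kips/bolt. φR_n = 0.75 × (1×48.445 + 3×42.047) = 130.9 kips.
Tension rupture (net): A_n = (5 − 1×1)×0.375 = 1.5 in² (U = 1.0, A_e = A_n). φR_n = 0.75 × 65 × 1.5 = 73.1 kips.
Governing: min(151.5, 130.9, 73.1) = 73.1 kips → net-section rupture.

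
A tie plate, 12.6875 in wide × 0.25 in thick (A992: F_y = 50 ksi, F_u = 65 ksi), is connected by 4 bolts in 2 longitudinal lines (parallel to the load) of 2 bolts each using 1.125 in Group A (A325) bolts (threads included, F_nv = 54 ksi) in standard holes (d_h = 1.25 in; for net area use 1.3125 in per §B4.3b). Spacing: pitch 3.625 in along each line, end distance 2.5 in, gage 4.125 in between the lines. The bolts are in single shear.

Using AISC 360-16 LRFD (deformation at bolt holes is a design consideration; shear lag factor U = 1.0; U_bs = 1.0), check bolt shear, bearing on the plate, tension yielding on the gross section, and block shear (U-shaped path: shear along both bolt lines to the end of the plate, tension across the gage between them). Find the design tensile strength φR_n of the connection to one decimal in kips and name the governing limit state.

Bolt shear: A_b = π(1.125)²/4 = 0.99402 in². φR_n = 0.75 × 54 × 0.99402 × 4 × 1 = 161.0 kips.
Bearing (0.25 in plate, F_u = 65 ksi): end bolts L_c = 2.5 − 1.25/2 = 1.875, R_n = min(1.2×1.875×0.25×65, 2.4×1.125×0.25×65) = 36.563 kips/bolt; interior L_c = 3.625 − 1.25 = 2.375, R_n = 43.875 kips/bolt. φR_n = 0.75 × (2×36.563 + 2×43.875) = 120.7 kips.
Tension yield (gross): A_g = 12.6875×0.25 = 3.1719 in². φR_n = 0.90 × 50 × 3.1719 = 142.7 kips.
Block shear: shear path 2×[2.5+1×3.625] = 2×6.125 in, A_gv = 3.0625, A_nv = 2×(6.125 − 1.5×1.3125)×0.25 = 2.0781 in²; tension across gage: (4.125 − 1×1.3125)×0.25 = 0.70313 in². R_n = min(0.6×65×2.0781, 0.6×50×3.0625) + 1.0×65×0.70313 = min(81.046, 91.875) + 45.703 = 126.75 kips. φR_n = 0.75 × 126.75 = 95.1 kips.
Governing: min(161.0, 120.7, 142.7, 95.1) = 95.1 kips → block shear.

95.1 kips (block shear governs)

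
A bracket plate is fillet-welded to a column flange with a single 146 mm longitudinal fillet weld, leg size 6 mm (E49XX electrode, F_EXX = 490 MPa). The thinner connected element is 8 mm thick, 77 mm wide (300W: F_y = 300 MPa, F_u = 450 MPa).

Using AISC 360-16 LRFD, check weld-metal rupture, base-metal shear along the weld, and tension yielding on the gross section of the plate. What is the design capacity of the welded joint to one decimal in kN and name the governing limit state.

136.6 kN (weld metal governs)

Weld metal: throat = 0.707×6 = 4.242 mm, L = 146 mm. φR_n = 0.75 × 0.6 × 490 × 4.242 × 146 = 136.6 kN.
Base metal shear (8 mm plate): yield φR_n = 1.0×0.6×300×8×146 = 210.2 kN; rupture φR_n = 0.75×0.6×450×8×146 = 236.5 kN; take 210.2 kN (yield).
Tension yield (gross): A_g = 77×8 = 616 mm². φR_n = 0.90 × 300 × 616 = 166.3 kN.
Governing: min(136.6, 210.2, 166.3) = 136.6 kN → weld metal.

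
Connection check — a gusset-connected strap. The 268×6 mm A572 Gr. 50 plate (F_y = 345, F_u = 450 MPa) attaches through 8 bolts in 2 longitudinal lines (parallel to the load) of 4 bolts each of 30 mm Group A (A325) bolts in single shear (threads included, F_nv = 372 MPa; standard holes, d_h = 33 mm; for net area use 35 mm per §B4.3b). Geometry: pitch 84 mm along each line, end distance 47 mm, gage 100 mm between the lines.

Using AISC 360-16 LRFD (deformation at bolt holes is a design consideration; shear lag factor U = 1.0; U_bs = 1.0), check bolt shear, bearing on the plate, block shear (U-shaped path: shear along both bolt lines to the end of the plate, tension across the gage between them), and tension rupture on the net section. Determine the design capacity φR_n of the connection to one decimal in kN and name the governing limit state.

401.0 kN (net-section rupture governs)

Bolt shear: A_b = π(30)²/4 = 706.86 mm². φR_n = 0.75 × 372 × 706.86 × 8 × 1 = 1577.7 kN.
Bearing (6 mm plate, F_u = 450 MPa): end bolts L_c = 47 − 33/2 = 30.5, R_n = min(1.2×30.5×6×450, 2.4×30×6×450) = 98.82 kN/bolt; interior L_c = 84 − 33 = 51, R_n = 165.24 kN/bolt. φR_n = 0.75 × (2×98.82 + 6×165.24) = 891.8 kN.
Block shear: shear path 2×[47+3×84] = 2×299 mm, A_gv = 3588, A_nv = 2×(299 − 3.5×35)×6 = 2118 mm²; tension across gage: (100 − 1×35)×6 = 390 mm². R_n = min(0.6×450×2118, 0.6×345×3588) + 1.0×450×390 = min(571.86, 742.72) + 175.5 = 747.36 kN. φR_n = 0.75 × 747.36 = 560.5 kN.
Tension rupture (net): A_n = (268 − 2×35)×6 = 1188 mm² (U = 1.0, A_e = A_n). φR_n = 0.75 × 450 × 1188 = 401.0 kN.
Governing: min(1577.7, 891.8, 560.5, 401.0) = 401.0 kN → net-section rupture.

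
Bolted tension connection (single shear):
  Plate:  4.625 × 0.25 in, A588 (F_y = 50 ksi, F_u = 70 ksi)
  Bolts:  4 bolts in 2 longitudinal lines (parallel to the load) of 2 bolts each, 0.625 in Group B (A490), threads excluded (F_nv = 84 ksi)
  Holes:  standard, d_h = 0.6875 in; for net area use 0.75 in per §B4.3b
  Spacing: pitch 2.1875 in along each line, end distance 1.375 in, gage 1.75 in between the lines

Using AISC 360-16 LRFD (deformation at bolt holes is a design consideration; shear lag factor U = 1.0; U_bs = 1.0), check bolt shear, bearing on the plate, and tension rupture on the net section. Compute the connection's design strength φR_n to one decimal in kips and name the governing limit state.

Bolt shear: A_b = π(0.625)²/4 = 0.3068 in². φR_n = 0.75 × 84 × 0.3068 × 4 × 1 = 77.3 kips.
Bearing (0.25 in plate, F_u = 70 ksi): end bolts L_c = 1.375 − 0.6875/2 = 1.03125, R_n = min(1.2×1.03125×0.25×70, 2.4×0.625×0.25×70) = 21.656 kips/bolt; interior L_c = 2.1875 − 0.6875 = 1.5, R_n = 26.25 kips/bolt. φR_n = 0.75 × (2×21.656 + 2×26.25) = 71.9 kips.
Tension rupture (net): A_n = (4.625 − 2×0.75)×0.25 = 0.78125 in² (U = 1.0, A_e = A_n). φR_n = 0.75 × 70 × 0.78125 = 41.0 kips.
Governing: min(77.3, 71.9, 41.0) = 41.0 kips → net-section rupture.

41.0 kips (net-section rupture governs)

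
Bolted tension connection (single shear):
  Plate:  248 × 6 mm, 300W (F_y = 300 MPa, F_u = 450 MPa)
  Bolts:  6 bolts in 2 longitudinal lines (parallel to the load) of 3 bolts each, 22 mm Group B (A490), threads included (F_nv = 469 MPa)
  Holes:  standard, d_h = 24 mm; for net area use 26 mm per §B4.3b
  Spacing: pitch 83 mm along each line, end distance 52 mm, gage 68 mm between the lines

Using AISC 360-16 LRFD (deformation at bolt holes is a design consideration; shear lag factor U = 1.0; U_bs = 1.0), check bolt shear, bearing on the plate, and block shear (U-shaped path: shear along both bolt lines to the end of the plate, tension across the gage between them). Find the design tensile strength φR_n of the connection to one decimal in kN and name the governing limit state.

438.2 kN (block shear governs)

Bolt shear: A_b = π(22)²/4 = 380.13 mm². φR_n = 0.75 × 469 × 380.13 × 6 × 1 = 802.3 kN.
Bearing (6 mm plate, F_u = 450 MPa): end bolts L_c = 52 − 24/2 = 40, R_n = min(1.2×40×6×450, 2.4×22×6×450) = 129.6 kN/bolt; interior L_c = 83 − 24 = 59, R_n = 142.56 kN/bolt. φR_n = 0.75 × (2×129.6 + 4×142.56) = 622.1 kN.
Block shear: shear path 2×[52+2×83] = 2×218 mm, A_gv = 2616, A_nv = 2×(218 − 2.5×26)×6 = 1836 mm²; tension across gage: (68 − 1×26)×6 = 252 mm². R_n = min(0.6×450×1836, 0.6×300×2616) + 1.0×450×252 = min(495.72, 470.88) + 113.4 = 584.28 kN. φR_n = 0.75 × 584.28 = 438.2 kN.
Governing: min(802.3, 622.1, 438.2) = 438.2 kN → block shear.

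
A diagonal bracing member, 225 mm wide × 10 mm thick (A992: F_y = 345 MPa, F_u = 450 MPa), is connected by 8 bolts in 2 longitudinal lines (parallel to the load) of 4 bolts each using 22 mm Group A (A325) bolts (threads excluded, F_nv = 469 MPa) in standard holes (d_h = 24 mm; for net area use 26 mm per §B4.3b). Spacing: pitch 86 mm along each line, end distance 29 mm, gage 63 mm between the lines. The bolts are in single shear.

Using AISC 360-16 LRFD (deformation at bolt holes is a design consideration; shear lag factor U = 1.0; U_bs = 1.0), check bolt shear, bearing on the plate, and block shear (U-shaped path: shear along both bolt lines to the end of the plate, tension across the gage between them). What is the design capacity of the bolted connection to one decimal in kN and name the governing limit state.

Bolt shear: A_b = π(22)²/4 = 380.13 mm². φR_n = 0.75 × 469 × 380.13 × 8 × 1 = 1069.7 kN.
Bearing (10 mm plate, F_u = 450 MPa): end bolts L_c = 29 − 24/2 = 17, R_n = min(1.2×17×10×450, 2.4×22×10×450) = 91.8 kN/bolt; interior L_c = 86 − 24 = 62, R_n = 237.6 kN/bolt. φR_n = 0.75 × (2×91.8 + 6×237.6) = 1206.9 kN.
Block shear: shear path 2×[29+3×86] = 2×287 mm, A_gv = 5740, A_nv = 2×(287 − 3.5×26)×10 = 3920 mm²; tension across gage: (63 − 1×26)×10 = 370 mm². R_n = min(0.6×450×3920, 0.6×345×5740) + 1.0×450×370 = min(1058.4, 1188.2) + 166.5 = 1224.9 kN. φR_n = 0.75 × 1224.9 = 918.7 kN.
Governing: min(1069.7, 1206.9, 918.7) = 918.7 kN → block shear.

918.7 kN (block shear governs)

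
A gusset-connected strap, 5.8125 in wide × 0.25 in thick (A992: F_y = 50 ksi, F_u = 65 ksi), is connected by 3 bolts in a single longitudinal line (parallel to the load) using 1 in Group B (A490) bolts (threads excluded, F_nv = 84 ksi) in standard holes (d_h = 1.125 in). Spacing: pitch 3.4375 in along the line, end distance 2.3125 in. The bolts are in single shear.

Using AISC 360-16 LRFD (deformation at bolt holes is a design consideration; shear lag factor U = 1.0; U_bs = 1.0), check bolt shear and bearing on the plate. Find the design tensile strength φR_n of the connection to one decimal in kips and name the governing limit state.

Bolt shear: A_b = π(1)²/4 = 0.7854 in². φR_n = 0.75 × 84 × 0.7854 × 3 × 1 = 148.4 kips.
Bearing (0.25 in plate, F_u = 65 ksi): end bolts L_c = 2.3125 − 1.125/2 = 1.75, R_n = min(1.2×1.75×0.25×65, 2.4×1×0.25×65) = 34.125 kips/bolt; interior L_c = 3.4375 − 1.125 = 2.3125, R_n = 39 kips/bolt. φR_n = 0.75 × (1×34.125 + 2×39) = 84.1 kips.
Governing: min(148.4, 84.1) = 84.1 kips → bearing.

84.1 kips (bearing governs)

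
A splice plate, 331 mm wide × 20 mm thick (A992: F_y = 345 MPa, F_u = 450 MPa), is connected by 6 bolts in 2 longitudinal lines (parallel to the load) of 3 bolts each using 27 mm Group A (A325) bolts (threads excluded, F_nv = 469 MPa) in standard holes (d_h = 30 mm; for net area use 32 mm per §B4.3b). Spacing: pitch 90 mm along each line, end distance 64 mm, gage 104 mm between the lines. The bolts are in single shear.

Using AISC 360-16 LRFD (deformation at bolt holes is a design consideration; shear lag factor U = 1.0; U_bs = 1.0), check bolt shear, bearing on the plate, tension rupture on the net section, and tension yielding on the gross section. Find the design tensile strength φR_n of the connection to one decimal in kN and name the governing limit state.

Bolt shear: A_b = π(27)²/4 = 572.56 mm². φR_n = 0.75 × 469 × 572.56 × 6 × 1 = 1208.4 kN.
Bearing (20 mm plate, F_u = 450 MPa): end bolts L_c = 64 − 30/2 = 49, R_n = min(1.2×49×20×450, 2.4×27×20×450) = 529.2 kN/bolt; interior L_c = 90 − 30 = 60, R_n = 583.2 kN/bolt. φR_n = 0.75 × (2×529.2 + 4×583.2) = 2543.4 kN.
Tension rupture (net): A_n = (331 − 2×32)×20 = 5340 mm² (U = 1.0, A_e = A_n). φR_n = 0.75 × 450 × 5340 = 1802.3 kN.
Tension yield (gross): A_g = 331×20 = 6620 mm². φR_n = 0.90 × 345 × 6620 = 2055.5 kN.
Governing: min(1208.4, 2543.4, 1802.3, 2055.5) = 1208.4 kN → bolt shear.

1208.4 kN (bolt shear governs)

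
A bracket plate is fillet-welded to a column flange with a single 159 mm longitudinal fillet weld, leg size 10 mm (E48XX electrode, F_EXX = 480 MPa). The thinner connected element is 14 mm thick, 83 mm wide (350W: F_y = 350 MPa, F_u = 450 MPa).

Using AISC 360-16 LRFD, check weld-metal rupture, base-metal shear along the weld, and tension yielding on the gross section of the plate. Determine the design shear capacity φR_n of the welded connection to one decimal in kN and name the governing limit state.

Weld metal: throat = 0.707×10 = 7.07 mm, L = 159 mm. φR_n = 0.75 × 0.6 × 480 × 7.07 × 159 = 242.8 kN.
Base metal shear (14 mm plate): yield φR_n = 1.0×0.6×350×14×159 = 467.5 kN; rupture φR_n = 0.75×0.6×450×14×159 = 450.8 kN; take 450.8 kN (rupture).
Tension yield (gross): A_g = 83×14 = 1162 mm². φR_n = 0.90 × 350 × 1162 = 366.0 kN.
Governing: min(242.8, 450.8, 366.0) = 242.8 kN → weld metal.

242.8 kN (weld metal governs)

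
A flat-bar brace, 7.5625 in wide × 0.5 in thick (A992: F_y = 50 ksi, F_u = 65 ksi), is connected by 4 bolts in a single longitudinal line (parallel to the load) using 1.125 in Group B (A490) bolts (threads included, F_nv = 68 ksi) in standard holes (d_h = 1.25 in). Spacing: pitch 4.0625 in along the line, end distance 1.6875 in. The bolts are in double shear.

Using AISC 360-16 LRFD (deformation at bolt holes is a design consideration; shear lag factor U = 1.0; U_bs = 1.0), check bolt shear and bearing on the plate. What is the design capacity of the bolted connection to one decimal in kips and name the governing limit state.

228.5 kips (bearing governs)

Bolt shear: A_b = π(1.125)²/4 = 0.99402 in². φR_n = 0.75 × 68 × 0.99402 × 4 × 2 = 405.6 kips.
Bearing (0.5 in plate, F_u = 65 ksi): end bolts L_c = 1.6875 − 1.25/2 = 1.0625, R_n = min(1.2×1.0625×0.5×65, 2.4×1.125×0.5×65) = 41.438 kips/bolt; interior L_c = 4.0625 − 1.25 = 2.8125, R_n = 87.75 kips/bolt. φR_n = 0.75 × (1×41.438 + 3×87.75) = 228.5 kips.
Governing: min(405.6, 228.5) = 228.5 kips → bearing.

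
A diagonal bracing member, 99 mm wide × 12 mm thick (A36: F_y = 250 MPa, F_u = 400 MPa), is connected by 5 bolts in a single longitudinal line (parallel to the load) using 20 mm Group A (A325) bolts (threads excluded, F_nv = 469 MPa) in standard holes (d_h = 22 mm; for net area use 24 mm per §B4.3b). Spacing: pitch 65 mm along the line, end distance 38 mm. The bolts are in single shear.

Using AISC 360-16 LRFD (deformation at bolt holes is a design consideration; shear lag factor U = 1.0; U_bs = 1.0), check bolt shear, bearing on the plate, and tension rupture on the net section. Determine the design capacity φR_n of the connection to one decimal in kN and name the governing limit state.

Bolt shear: A_b = π(20)²/4 = 314.16 mm². φR_n = 0.75 × 469 × 314.16 × 5 × 1 = 552.5 kN.
Bearing (12 mm plate, F_u = 400 MPa): end bolts L_c = 38 − 22/2 = 27, R_n = min(1.2×27×12×400, 2.4×20×12×400) = 155.52 kN/bolt; interior L_c = 65 − 22 = 43, R_n = 230.4 kN/bolt. φR_n = 0.75 × (1×155.52 + 4×230.4) = 807.8 kN.
Tension rupture (net): A_n = (99 − 1×24)×12 = 900 mm² (U = 1.0, A_e = A_n). φR_n = 0.75 × 400 × 900 = 270.0 kN.
Governing: min(552.5, 807.8, 270.0) = 270.0 kN → net-section rupture.

270.0 kN (net-section rupture governs)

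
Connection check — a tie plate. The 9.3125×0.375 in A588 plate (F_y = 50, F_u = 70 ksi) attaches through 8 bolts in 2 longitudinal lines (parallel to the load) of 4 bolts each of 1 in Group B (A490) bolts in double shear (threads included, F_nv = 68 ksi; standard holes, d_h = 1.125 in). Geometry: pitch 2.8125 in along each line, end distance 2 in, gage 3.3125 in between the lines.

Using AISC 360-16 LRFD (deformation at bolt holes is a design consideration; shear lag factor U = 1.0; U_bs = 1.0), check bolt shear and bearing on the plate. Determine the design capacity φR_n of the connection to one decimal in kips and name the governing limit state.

307.1 kips (bearing governs)

Bolt shear: A_b = π(1)²/4 = 0.7854 in². φR_n = 0.75 × 68 × 0.7854 × 8 × 2 = 640.9 kips.
Bearing (0.375 in plate, F_u = 70 ksi): end bolts L_c = 2 − 1.125/2 = 1.4375, R_n = min(1.2×1.4375×0.375×70, 2.4×1×0.375×70) = 45.281 kips/bolt; interior L_c = 2.8125 − 1.125 = 1.6875, R_n = 53.156 kips/bolt. φR_n = 0.75 × (2×45.281 + 6×53.156) = 307.1 kips.
Governing: min(640.9, 307.1) = 307.1 kips → bearing.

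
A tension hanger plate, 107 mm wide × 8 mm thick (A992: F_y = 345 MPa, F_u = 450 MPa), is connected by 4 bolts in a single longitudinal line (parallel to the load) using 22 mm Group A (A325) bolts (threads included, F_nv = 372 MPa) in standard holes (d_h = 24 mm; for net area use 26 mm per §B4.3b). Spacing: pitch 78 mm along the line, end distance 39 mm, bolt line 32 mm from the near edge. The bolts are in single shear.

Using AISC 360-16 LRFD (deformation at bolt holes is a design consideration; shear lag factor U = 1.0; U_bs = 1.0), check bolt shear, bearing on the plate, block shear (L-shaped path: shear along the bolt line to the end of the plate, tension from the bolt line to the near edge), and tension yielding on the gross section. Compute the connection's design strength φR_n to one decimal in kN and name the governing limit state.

265.8 kN (gross-section yield governs)

Bolt shear: A_b = π(22)²/4 = 380.13 mm². φR_n = 0.75 × 372 × 380.13 × 4 × 1 = 424.2 kN.
Bearing (8 mm plate, F_u = 450 MPa): end bolts L_c = 39 − 24/2 = 27, R_n = min(1.2×27×8×450, 2.4×22×8×450) = 116.64 kN/bolt; interior L_c = 78 − 24 = 54, R_n = 190.08 kN/bolt. φR_n = 0.75 × (1×116.64 + 3×190.08) = 515.2 kN.
Block shear: shear path 1×[39+3×78] = 1×273 mm, A_gv = 2184, A_nv = 1×(273 − 3.5×26)×8 = 1456 mm²; tension to near edge: (32 − 0.5×26)×8 = 152 mm². R_n = min(0.6×450×1456, 0.6×345×2184) + 1.0×450×152 = min(393.12, 452.09) + 68.4 = 461.52 kN. φR_n = 0.75 × 461.52 = 346.1 kN.
Tension yield (gross): A_g = 107×8 = 856 mm². φR_n = 0.90 × 345 × 856 = 265.8 kN.
Governing: min(424.2, 515.2, 346.1, 265.8) = 265.8 kN → gross-section yield.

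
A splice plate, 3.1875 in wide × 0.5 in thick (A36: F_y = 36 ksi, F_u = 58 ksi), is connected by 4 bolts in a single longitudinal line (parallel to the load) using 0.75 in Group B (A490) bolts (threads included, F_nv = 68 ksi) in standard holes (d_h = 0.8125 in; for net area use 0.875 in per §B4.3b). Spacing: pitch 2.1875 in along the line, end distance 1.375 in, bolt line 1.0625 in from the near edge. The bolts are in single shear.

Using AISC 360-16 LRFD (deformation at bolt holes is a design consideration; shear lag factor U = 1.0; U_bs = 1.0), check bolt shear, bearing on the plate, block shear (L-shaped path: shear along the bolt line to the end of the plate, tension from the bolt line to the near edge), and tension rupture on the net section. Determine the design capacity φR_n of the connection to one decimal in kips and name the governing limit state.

50.3 kips (net-section rupture governs)

Bolt shear: A_b = π(0.75)²/4 = 0.44179 in². φR_n = 0.75 × 68 × 0.44179 × 4 × 1 = 90.1 kips.
Bearing (0.5 in plate, F_u = 58 ksi): end bolts L_c = 1.375 − 0.8125/2 = 0.96875, R_n = min(1.2×0.96875×0.5×58, 2.4×0.75×0.5×58) = 33.713 kips/bolt; interior L_c = 2.1875 − 0.8125 = 1.375, R_n = 47.85 kips/bolt. φR_n = 0.75 × (1×33.713 + 3×47.85) = 132.9 kips.
Block shear: shear path 1×[1.375+3×2.1875] = 1×7.9375 in, A_gv = 3.9688, A_nv = 1×(7.9375 − 3.5×0.875)×0.5 = 2.4375 in²; tension to near edge: (1.0625 − 0.5×0.875)×0.5 = 0.3125 in². R_n = min(0.6×58×2.4375, 0.6×36×3.9688) + 1.0×58×0.3125 = min(84.825, 85.726) + 18.125 = 102.95 kips. φR_n = 0.75 × 102.95 = 77.2 kips.
Tension rupture (net): A_n = (3.1875 − 1×0.875)×0.5 = 1.1563 in² (U = 1.0, A_e = A_n). φR_n = 0.75 × 58 × 1.1563 = 50.3 kips.
Governing: min(90.1, 132.9, 77.2, 50.3) = 50.3 kips → net-section rupture.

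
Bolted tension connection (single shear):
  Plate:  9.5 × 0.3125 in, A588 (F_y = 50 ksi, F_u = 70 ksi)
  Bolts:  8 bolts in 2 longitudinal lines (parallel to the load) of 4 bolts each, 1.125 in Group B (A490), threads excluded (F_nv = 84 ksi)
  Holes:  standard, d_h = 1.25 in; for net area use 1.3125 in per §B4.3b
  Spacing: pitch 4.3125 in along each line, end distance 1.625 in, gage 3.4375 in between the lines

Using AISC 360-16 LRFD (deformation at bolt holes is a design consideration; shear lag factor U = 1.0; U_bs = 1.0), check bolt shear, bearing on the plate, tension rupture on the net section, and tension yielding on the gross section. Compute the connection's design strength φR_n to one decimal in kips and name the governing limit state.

Bolt shear: A_b = π(1.125)²/4 = 0.99402 in². φR_n = 0.75 × 84 × 0.99402 × 8 × 1 = 501.0 kips.
Bearing (0.3125 in plate, F_u = 70 ksi): end bolts L_c = 1.625 − 1.25/2 = 1, R_n = min(1.2×1×0.3125×70, 2.4×1.125×0.3125×70) = 26.25 kips/bolt; interior L_c = 4.3125 − 1.25 = 3.0625, R_n = 59.063 kips/bolt. φR_n = 0.75 × (2×26.25 + 6×59.063) = 305.2 kips.
Tension rupture (net): A_n = (9.5 − 2×1.3125)×0.3125 = 2.1484 in² (U = 1.0, A_e = A_n). φR_n = 0.75 × 70 × 2.1484 = 112.8 kips.
Tension yield (gross): A_g = 9.5×0.3125 = 2.9688 in². φR_n = 0.90 × 50 × 2.9688 = 133.6 kips.
Governing: min(501.0, 305.2, 112.8, 133.6) = 112.8 kips → net-section rupture.

112.8 kips (net-section rupture governs)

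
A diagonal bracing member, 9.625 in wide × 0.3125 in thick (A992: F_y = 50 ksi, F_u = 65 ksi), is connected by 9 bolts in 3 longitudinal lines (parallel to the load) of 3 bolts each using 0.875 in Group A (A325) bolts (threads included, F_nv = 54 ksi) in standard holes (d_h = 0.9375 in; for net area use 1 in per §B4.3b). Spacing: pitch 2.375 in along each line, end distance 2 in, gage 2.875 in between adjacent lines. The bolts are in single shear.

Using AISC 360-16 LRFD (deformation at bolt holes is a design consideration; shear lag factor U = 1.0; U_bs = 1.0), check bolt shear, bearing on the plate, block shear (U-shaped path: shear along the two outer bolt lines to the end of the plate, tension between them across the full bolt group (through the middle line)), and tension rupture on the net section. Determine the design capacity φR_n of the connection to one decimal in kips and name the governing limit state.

Bolt shear: A_b = π(0.875)²/4 = 0.60132 in². φR_n = 0.75 × 54 × 0.60132 × 9 × 1 = 219.2 kips.
Bearing (0.3125 in plate, F_u = 65 ksi): end bolts L_c = 2 − 0.9375/2 = 1.53125, R_n = min(1.2×1.53125×0.3125×65, 2.4×0.875×0.3125×65) = 37.324 kips/bolt; interior L_c = 2.375 − 0.9375 = 1.4375, R_n = 35.039 kips/bolt. φR_n = 0.75 × (3×37.324 + 6×35.039) = 241.7 kips.
Block shear: shear path 2×[2+2×2.375] = 2×6.75 in, A_gv = 4.2188, A_nv = 2×(6.75 − 2.5×1)×0.3125 = 2.6563 in²; tension across gage: (5.75 − 2×1)×0.3125 = 1.1719 in². R_n = min(0.6×65×2.6563, 0.6×50×4.2188) + 1.0×65×1.1719 = min(103.6, 126.56) + 76.174 = 179.77 kips. φR_n = 0.75 × 179.77 = 134.8 kips.
Tension rupture (net): A_n = (9.625 − 3×1)×0.3125 = 2.0703 in² (U = 1.0, A_e = A_n). φR_n = 0.75 × 65 × 2.0703 = 100.9 kips.
Governing: min(219.2, 241.7, 134.8, 100.9) = 100.9 kips → net-section rupture.

100.9 kips (net-section rupture governs)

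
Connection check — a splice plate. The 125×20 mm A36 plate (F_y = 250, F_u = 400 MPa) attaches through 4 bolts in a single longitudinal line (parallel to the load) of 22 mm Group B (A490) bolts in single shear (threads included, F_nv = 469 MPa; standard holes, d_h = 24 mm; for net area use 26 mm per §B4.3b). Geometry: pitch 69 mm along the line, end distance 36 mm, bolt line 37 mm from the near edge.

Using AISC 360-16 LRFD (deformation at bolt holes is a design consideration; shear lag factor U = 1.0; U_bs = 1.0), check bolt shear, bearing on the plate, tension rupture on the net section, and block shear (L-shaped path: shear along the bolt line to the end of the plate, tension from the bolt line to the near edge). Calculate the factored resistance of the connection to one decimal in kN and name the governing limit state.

Bolt shear: A_b = π(22)²/4 = 380.13 mm². φR_n = 0.75 × 469 × 380.13 × 4 × 1 = 534.8 kN.
Bearing (20 mm plate, F_u = 400 MPa): end bolts L_c = 36 − 24/2 = 24, R_n = min(1.2×24×20×400, 2.4×22×20×400) = 230.4 kN/bolt; interior L_c = 69 − 24 = 45, R_n = 422.4 kN/bolt. φR_n = 0.75 × (1×230.4 + 3×422.4) = 1123.2 kN.
Tension rupture (net): A_n = (125 − 1×26)×20 = 1980 mm² (U = 1.0, A_e = A_n). φR_n = 0.75 × 400 × 1980 = 594.0 kN.
Block shear: shear path 1×[36+3×69] = 1×243 mm, A_gv = 4860, A_nv = 1×(243 − 3.5×26)×20 = 3040 mm²; tension to near edge: (37 − 0.5×26)×20 = 480 mm². R_n = min(0.6×400×3040, 0.6×250×4860) + 1.0×400×480 = min(729.6, 729) + 192 = 921 kN. φR_n = 0.75 × 921 = 690.8 kN.
Governing: min(534.8, 1123.2, 594.0, 690.8) = 534.8 kN → bolt shear.

534.8 kN (bolt shear governs)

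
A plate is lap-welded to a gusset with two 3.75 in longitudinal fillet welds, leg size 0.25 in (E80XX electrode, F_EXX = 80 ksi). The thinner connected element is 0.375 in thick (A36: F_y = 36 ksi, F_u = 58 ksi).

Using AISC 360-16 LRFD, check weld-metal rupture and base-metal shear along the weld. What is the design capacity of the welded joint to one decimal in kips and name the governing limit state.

47.7 kips (weld metal governs)

Weld metal: throat = 0.707×0.25 = 0.17675 in, L = 2×3.75 = 7.5 in. φR_n = 0.75 × 0.6 × 80 × 0.17675 × 7.5 = 47.7 kips.
Base metal shear (0.375 in plate): yield φR_n = 1.0×0.6×36×0.375×7.5 = 60.8 kips; rupture φR_n = 0.75×0.6×58×0.375×7.5 = 73.4 kips; take 60.8 kips (yield).
Governing: min(47.7, 60.8) = 47.7 kips → weld metal.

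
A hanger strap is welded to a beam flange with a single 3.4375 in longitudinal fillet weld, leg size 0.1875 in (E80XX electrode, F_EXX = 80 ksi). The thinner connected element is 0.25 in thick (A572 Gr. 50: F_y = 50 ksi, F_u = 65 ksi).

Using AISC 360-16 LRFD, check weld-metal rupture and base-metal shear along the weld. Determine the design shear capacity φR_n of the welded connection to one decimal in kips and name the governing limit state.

16.4 kips (weld metal governs)

Weld metal: throat = 0.707×0.1875 = 0.13256 in, L = 3.4375 in. φR_n = 0.75 × 0.6 × 80 × 0.13256 × 3.4375 = 16.4 kips.
Base metal shear (0.25 in plate): yield φR_n = 1.0×0.6×50×0.25×3.4375 = 25.8 kips; rupture φR_n = 0.75×0.6×65×0.25×3.4375 = 25.1 kips; take 25.1 kips (rupture).
Governing: min(16.4, 25.1) = 16.4 kips → weld metal.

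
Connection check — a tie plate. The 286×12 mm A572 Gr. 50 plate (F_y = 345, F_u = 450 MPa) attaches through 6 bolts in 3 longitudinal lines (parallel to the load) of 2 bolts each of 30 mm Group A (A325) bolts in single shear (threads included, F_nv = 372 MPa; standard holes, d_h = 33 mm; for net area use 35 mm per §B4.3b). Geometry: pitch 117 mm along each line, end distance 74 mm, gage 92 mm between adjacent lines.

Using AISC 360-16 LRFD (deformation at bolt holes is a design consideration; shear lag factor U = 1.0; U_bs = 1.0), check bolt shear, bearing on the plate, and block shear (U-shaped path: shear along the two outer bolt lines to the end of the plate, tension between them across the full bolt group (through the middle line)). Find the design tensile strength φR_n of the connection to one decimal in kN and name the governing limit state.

Bolt shear: A_b = π(30)²/4 = 706.86 mm². φR_n = 0.75 × 372 × 706.86 × 6 × 1 = 1183.3 kN.
Bearing (12 mm plate, F_u = 450 MPa): end bolts L_c = 74 − 33/2 = 57.5, R_n = min(1.2×57.5×12×450, 2.4×30×12×450) = 372.6 kN/bolt; interior L_c = 117 − 33 = 84, R_n = 388.8 kN/bolt. φR_n = 0.75 × (3×372.6 + 3×388.8) = 1713.2 kN.
Block shear: shear path 2×[74+1×117] = 2×191 mm, A_gv = 4584, A_nv = 2×(191 − 1.5×35)×12 = 3324 mm²; tension across gage: (184 − 2×35)×12 = 1368 mm². R_n = min(0.6×450×3324, 0.6×345×4584) + 1.0×450×1368 = min(897.48, 948.89) + 615.6 = 1513.1 kN. φR_n = 0.75 × 1513.1 = 1134.8 kN.
Governing: min(1183.3, 1713.2, 1134.8) = 1134.8 kN → block shear.

1134.8 kN (block shear governs)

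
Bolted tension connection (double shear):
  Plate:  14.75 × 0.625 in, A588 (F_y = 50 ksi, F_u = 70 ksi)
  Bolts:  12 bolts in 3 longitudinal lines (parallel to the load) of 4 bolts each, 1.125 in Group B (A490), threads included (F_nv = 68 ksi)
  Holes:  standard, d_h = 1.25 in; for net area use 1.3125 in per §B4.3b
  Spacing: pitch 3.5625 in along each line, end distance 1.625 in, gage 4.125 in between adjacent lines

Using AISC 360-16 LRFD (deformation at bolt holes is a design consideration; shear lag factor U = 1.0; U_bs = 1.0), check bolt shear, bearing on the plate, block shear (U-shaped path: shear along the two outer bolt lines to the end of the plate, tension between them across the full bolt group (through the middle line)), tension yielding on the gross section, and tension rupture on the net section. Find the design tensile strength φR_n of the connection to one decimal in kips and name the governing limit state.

Bolt shear: A_b = π(1.125)²/4 = 0.99402 in². φR_n = 0.75 × 68 × 0.99402 × 12 × 2 = 1216.7 kips.
Bearing (0.625 in plate, F_u = 70 ksi): end bolts L_c = 1.625 − 1.25/2 = 1, R_n = min(1.2×1×0.625×70, 2.4×1.125×0.625×70) = 52.5 kips/bolt; interior L_c = 3.5625 − 1.25 = 2.3125, R_n = 118.13 kips/bolt. φR_n = 0.75 × (3×52.5 + 9×118.13) = 915.5 kips.
Block shear: shear path 2×[1.625+3×3.5625] = 2×12.3125 in, A_gv = 15.391, A_nv = 2×(12.3125 − 3.5×1.3125)×0.625 = 9.6484 in²; tension across gage: (8.25 − 2×1.3125)×0.625 = 3.5156 in². R_n = min(0.6×70×9.6484, 0.6×50×15.391) + 1.0×70×3.5156 = min(405.23, 461.73) + 246.09 = 651.32 kips. φR_n = 0.75 × 651.32 = 488.5 kips.
Tension yield (gross): A_g = 14.75×0.625 = 9.2188 in². φR_n = 0.90 × 50 × 9.2188 = 414.8 kips.
Tension rupture (net): A_n = (14.75 − 3×1.3125)×0.625 = 6.7578 in² (U = 1.0, A_e = A_n). φR_n = 0.75 × 70 × 6.7578 = 354.8 kips.
Governing: min(1216.7, 915.5, 488.5, 414.8, 354.8) = 354.8 kips → net-section rupture.

354.8 kips (net-section rupture governs)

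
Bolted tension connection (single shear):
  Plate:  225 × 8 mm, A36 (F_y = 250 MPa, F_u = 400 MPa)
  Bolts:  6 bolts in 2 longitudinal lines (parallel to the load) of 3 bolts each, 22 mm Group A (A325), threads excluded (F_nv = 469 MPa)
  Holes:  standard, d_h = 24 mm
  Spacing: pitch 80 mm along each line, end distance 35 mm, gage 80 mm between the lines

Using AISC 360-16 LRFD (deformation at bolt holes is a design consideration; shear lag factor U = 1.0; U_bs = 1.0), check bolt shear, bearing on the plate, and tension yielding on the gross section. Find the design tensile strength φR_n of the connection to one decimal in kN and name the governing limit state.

405.0 kN (gross-section yield governs)

Bolt shear: A_b = π(22)²/4 = 380.13 mm². φR_n = 0.75 × 469 × 380.13 × 6 × 1 = 802.3 kN.
Bearing (8 mm plate, F_u = 400 MPa): end bolts L_c = 35 − 24/2 = 23, R_n = min(1.2×23×8×400, 2.4×22×8×400) = 88.32 kN/bolt; interior L_c = 80 − 24 = 56, R_n = 168.96 kN/bolt. φR_n = 0.75 × (2×88.32 + 4×168.96) = 639.4 kN.
Tension yield (gross): A_g = 225×8 = 1800 mm². φR_n = 0.90 × 250 × 1800 = 405.0 kN.
Governing: min(802.3, 639.4, 405.0) = 405.0 kN → gross-section yield.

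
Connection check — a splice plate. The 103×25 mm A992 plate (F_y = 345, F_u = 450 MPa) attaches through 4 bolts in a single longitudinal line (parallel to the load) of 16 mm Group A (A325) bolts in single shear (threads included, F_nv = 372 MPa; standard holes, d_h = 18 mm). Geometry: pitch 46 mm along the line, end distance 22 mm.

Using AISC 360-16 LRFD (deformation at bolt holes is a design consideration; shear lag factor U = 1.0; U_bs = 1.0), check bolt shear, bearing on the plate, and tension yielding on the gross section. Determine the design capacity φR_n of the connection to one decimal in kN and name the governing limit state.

Bolt shear: A_b = π(16)²/4 = 201.06 mm². φR_n = 0.75 × 372 × 201.06 × 4 × 1 = 224.4 kN.
Bearing (25 mm plate, F_u = 450 MPa): end bolts L_c = 22 − 18/2 = 13, R_n = min(1.2×13×25×450, 2.4×16×25×450) = 175.5 kN/bolt; interior L_c = 46 − 18 = 28, R_n = 378 kN/bolt. φR_n = 0.75 × (1×175.5 + 3×378) = 982.1 kN.
Tension yield (gross): A_g = 103×25 = 2575 mm². φR_n = 0.90 × 345 × 2575 = 799.5 kN.
Governing: min(224.4, 982.1, 799.5) = 224.4 kN → bolt shear.

224.4 kN (bolt shear governs)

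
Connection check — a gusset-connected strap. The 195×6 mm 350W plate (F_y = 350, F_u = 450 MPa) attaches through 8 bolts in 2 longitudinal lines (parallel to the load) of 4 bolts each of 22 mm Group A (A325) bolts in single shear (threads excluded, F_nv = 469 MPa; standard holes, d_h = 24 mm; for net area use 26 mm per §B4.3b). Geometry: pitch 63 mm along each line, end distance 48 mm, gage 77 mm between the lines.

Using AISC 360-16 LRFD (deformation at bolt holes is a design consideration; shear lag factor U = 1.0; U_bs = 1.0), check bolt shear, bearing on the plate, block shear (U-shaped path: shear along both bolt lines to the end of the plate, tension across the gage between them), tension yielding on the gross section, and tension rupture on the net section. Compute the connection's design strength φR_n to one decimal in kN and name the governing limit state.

289.6 kN (net-section rupture governs)

Bolt shear: A_b = π(22)²/4 = 380.13 mm². φR_n = 0.75 × 469 × 380.13 × 8 × 1 = 1069.7 kN.
Bearing (6 mm plate, F_u = 450 MPa): end bolts L_c = 48 − 24/2 = 36, R_n = min(1.2×36×6×450, 2.4×22×6×450) = 116.64 kN/bolt; interior L_c = 63 − 24 = 39, R_n = 126.36 kN/bolt. φR_n = 0.75 × (2×116.64 + 6×126.36) = 743.6 kN.
Block shear: shear path 2×[48+3×63] = 2×237 mm, A_gv = 2844, A_nv = 2×(237 − 3.5×26)×6 = 1752 mm²; tension across gage: (77 − 1×26)×6 = 306 mm². R_n = min(0.6×450×1752, 0.6×350×2844) + 1.0×450×306 = min(473.04, 597.24) + 137.7 = 610.74 kN. φR_n = 0.75 × 610.74 = 458.1 kN.
Tension yield (gross): A_g = 195×6 = 1170 mm². φR_n = 0.90 × 350 × 1170 = 368.6 kN.
Tension rupture (net): A_n = (195 − 2×26)×6 = 858 mm² (U = 1.0, A_e = A_n). φR_n = 0.75 × 450 × 858 = 289.6 kN.
Governing: min(1069.7, 743.6, 458.1, 368.6, 289.6) = 289.6 kN → net-section rupture.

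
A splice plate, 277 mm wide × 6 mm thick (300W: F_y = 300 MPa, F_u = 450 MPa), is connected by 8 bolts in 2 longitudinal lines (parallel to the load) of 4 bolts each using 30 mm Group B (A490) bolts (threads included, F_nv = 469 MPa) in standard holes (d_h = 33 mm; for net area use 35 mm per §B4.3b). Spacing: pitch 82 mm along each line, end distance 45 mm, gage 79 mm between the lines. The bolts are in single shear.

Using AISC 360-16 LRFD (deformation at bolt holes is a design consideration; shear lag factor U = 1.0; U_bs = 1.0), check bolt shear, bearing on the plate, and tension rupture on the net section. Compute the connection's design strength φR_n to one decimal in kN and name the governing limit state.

419.2 kN (net-section rupture governs)

Bolt shear: A_b = π(30)²/4 = 706.86 mm². φR_n = 0.75 × 469 × 706.86 × 8 × 1 = 1989.1 kN.
Bearing (6 mm plate, F_u = 450 MPa): end bolts L_c = 45 − 33/2 = 28.5, R_n = min(1.2×28.5×6×450, 2.4×30×6×450) = 92.34 kN/bolt; interior L_c = 82 − 33 = 49, R_n = 158.76 kN/bolt. φR_n = 0.75 × (2×92.34 + 6×158.76) = 852.9 kN.
Tension rupture (net): A_n = (277 − 2×35)×6 = 1242 mm² (U = 1.0, A_e = A_n). φR_n = 0.75 × 450 × 1242 = 419.2 kN.
Governing: min(1989.1, 852.9, 419.2) = 419.2 kN → net-section rupture.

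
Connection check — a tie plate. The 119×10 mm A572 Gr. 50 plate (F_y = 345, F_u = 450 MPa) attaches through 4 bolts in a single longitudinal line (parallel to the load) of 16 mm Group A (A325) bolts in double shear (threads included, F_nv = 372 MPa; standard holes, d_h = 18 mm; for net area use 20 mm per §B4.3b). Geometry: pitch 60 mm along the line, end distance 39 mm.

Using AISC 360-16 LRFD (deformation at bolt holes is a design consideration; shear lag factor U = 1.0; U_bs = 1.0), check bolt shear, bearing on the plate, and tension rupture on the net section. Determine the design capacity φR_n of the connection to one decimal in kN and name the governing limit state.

334.1 kN (net-section rupture governs)

Bolt shear: A_b = π(16)²/4 = 201.06 mm². φR_n = 0.75 × 372 × 201.06 × 4 × 2 = 448.8 kN.
Bearing (10 mm plate, F_u = 450 MPa): end bolts L_c = 39 − 18/2 = 30, R_n = min(1.2×30×10×450, 2.4×16×10×450) = 162 kN/bolt; interior L_c = 60 − 18 = 42, R_n = 172.8 kN/bolt. φR_n = 0.75 × (1×162 + 3×172.8) = 510.3 kN.
Tension rupture (net): A_n = (119 − 1×20)×10 = 990 mm² (U = 1.0, A_e = A_n). φR_n = 0.75 × 450 × 990 = 334.1 kN.
Governing: min(448.8, 510.3, 334.1) = 334.1 kN → net-section rupture.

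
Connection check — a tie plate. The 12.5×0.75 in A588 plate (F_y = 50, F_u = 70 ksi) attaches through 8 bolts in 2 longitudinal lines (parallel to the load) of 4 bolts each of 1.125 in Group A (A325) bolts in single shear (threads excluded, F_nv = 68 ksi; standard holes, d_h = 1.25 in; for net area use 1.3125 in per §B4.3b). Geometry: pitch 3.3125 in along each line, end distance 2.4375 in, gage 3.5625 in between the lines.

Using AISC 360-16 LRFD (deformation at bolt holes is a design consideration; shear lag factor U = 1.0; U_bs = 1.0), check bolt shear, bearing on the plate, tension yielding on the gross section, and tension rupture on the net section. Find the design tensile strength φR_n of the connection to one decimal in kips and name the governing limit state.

Bolt shear: A_b = π(1.125)²/4 = 0.99402 in². φR_n = 0.75 × 68 × 0.99402 × 8 × 1 = 405.6 kips.
Bearing (0.75 in plate, F_u = 70 ksi): end bolts L_c = 2.4375 − 1.25/2 = 1.8125, R_n = min(1.2×1.8125×0.75×70, 2.4×1.125×0.75×70) = 114.19 kips/bolt; interior L_c = 3.3125 − 1.25 = 2.0625, R_n = 129.94 kips/bolt. φR_n = 0.75 × (2×114.19 + 6×129.94) = 756.0 kips.
Tension yield (gross): A_g = 12.5×0.75 = 9.375 in². φR_n = 0.90 × 50 × 9.375 = 421.9 kips.
Tension rupture (net): A_n = (12.5 − 2×1.3125)×0.75 = 7.4063 in² (U = 1.0, A_e = A_n). φR_n = 0.75 × 70 × 7.4063 = 388.8 kips.
Governing: min(405.6, 756.0, 421.9, 388.8) = 388.8 kips → net-section rupture.

388.8 kips (net-section rupture governs)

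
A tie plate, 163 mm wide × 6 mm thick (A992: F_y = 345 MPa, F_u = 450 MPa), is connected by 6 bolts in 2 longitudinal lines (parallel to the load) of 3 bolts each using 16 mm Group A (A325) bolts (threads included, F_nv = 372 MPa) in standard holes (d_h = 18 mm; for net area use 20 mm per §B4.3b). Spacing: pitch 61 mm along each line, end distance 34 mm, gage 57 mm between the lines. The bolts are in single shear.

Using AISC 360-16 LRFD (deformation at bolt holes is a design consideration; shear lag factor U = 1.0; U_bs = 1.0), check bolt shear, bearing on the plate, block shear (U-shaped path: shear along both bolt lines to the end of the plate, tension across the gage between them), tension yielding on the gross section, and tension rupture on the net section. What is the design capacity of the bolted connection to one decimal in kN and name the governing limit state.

249.1 kN (net-section rupture governs)

Bolt shear: A_b = π(16)²/4 = 201.06 mm². φR_n = 0.75 × 372 × 201.06 × 6 × 1 = 336.6 kN.
Bearing (6 mm plate, F_u = 450 MPa): end bolts L_c = 34 − 18/2 = 25, R_n = min(1.2×25×6×450, 2.4×16×6×450) = 81 kN/bolt; interior L_c = 61 − 18 = 43, R_n = 103.68 kN/bolt. φR_n = 0.75 × (2×81 + 4×103.68) = 432.5 kN.
Block shear: shear path 2×[34+2×61] = 2×156 mm, A_gv = 1872, A_nv = 2×(156 − 2.5×20)×6 = 1272 mm²; tension across gage: (57 − 1×20)×6 = 222 mm². R_n = min(0.6×450×1272, 0.6×345×1872) + 1.0×450×222 = min(343.44, 387.5) + 99.9 = 443.34 kN. φR_n = 0.75 × 443.34 = 332.5 kN.
Tension yield (gross): A_g = 163×6 = 978 mm². φR_n = 0.90 × 345 × 978 = 303.7 kN.
Tension rupture (net): A_n = (163 − 2×20)×6 = 738 mm² (U = 1.0, A_e = A_n). φR_n = 0.75 × 450 × 738 = 249.1 kN.
Governing: min(336.6, 432.5, 332.5, 303.7, 249.1) = 249.1 kN → net-section rupture.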